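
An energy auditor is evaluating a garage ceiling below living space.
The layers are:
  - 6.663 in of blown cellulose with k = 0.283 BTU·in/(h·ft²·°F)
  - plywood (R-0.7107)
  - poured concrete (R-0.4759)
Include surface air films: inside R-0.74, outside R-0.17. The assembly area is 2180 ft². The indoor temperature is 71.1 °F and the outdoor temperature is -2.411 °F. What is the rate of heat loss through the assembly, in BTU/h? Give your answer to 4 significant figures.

6250 BTU/h

6.663/0.283 = 23.544
R_total = 0.74 + 23.544 + 0.7107 + 0.4759 + 0.17 = 25.641 ft²·°F·h/BTU
Q = A·ΔT/R = 2180 × (71.1 − (-2.411)) / 25.641 = 6250 BTU/h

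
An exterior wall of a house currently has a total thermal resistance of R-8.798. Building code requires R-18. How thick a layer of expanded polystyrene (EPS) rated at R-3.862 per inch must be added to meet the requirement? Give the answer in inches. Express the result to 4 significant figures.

ΔR = 18 − 8.798 = 9.202 ft²·°F·h/BTU
L = ΔR / (R/in) = 9.202/3.862 = 2.3827 in

2.383 in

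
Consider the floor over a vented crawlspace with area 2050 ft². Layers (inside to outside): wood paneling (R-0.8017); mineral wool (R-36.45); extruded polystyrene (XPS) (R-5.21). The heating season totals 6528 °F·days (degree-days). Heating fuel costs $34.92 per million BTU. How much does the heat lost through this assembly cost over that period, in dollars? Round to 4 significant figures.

264.1 dollars

R_total = 0.8017 + 36.45 + 5.21 = 42.462 ft²·°F·h/BTU
E = A × HDD × 24 / R = 2050 × 6528 × 24 / 42.462 = 7563900 BTU
Cost = 7563900/10⁶ × 34.92 = $264.13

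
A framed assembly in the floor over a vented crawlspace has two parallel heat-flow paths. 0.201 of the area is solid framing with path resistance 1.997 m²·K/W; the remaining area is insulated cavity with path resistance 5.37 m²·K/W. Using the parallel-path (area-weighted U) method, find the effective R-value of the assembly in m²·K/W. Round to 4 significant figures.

4.009 m²·K/W

U_eff = 0.799/5.37 + 0.201/1.997 = 0.14879 + 0.10065 = 0.24944
R_eff = 1/U_eff = 4.009 m²·K/W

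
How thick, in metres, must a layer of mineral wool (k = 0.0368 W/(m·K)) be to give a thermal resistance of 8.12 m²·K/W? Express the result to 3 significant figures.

L = R·k = 8.12 × 0.0368 = 0.2988 m

0.299 m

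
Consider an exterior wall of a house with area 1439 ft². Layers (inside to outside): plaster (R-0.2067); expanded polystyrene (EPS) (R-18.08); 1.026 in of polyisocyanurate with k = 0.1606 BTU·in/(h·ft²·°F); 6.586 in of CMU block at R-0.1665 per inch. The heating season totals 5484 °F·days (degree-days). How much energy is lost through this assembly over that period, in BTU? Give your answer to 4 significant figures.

1.026/0.1606 = 6.3885
6.586 × 0.1665 = 1.0966
R_total = 0.2067 + 18.08 + 6.3885 + 1.0966 = 25.772 ft²·°F·h/BTU
E = A × HDD × 24 / R = 1439 × 5484 × 24 / 25.772 = 7348900 BTU

7349000 BTU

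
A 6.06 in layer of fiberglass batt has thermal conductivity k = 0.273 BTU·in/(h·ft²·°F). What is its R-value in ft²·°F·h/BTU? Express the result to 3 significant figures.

22.2 ft²·°F·h/BTU

R = L/k = 6.06/0.273 = 22.2 ft²·°F·h/BTU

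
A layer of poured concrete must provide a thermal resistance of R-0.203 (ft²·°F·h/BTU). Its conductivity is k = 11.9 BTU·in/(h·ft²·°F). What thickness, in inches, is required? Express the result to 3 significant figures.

2.42 in

L = R × k = 0.203 × 11.9 = 2.416 in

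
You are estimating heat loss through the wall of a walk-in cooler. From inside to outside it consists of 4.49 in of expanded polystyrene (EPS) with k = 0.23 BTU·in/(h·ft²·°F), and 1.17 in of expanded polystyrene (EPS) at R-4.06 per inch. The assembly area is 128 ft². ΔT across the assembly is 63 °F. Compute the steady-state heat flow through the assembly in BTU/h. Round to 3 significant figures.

4.49/0.23 = 19.52
1.17 × 4.06 = 4.75
R_total = 19.52 + 4.75 = 24.27 ft²·°F·h/BTU
Q = A·ΔT/R = 128 × 63 / 24.27 = 332.2 BTU/h

332 BTU/h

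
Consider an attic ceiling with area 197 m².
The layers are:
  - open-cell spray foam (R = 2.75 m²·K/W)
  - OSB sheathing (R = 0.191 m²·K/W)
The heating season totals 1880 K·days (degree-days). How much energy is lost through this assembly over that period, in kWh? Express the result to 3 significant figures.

R_total = 2.75 + 0.191 = 2.941 m²·K/W
E = A × HDD × 24 / R / 1000 = 197 × 1880 × 24 / 2.941 / 1000 = 3022 kWh

3020 kWh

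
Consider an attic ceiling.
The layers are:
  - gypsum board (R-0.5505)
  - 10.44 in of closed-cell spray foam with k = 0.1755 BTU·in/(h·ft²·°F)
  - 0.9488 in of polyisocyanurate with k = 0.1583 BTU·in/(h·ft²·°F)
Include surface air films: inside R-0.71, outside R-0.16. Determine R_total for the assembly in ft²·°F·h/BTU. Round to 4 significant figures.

66.90 ft²·°F·h/BTU

10.44/0.1755 = 59.487
0.9488/0.1583 = 5.9937
R_total = 0.71 + 0.5505 + 59.487 + 5.9937 + 0.16 = 66.901 ft²·°F·h/BTU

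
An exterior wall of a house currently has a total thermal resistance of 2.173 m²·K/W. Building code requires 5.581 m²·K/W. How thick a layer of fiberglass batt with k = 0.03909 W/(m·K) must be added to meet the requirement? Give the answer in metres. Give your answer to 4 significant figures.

0.1332 m

ΔR = 5.581 − 2.173 = 3.408 m²·K/W
L = ΔR × k = 3.408 × 0.03909 = 0.13322 m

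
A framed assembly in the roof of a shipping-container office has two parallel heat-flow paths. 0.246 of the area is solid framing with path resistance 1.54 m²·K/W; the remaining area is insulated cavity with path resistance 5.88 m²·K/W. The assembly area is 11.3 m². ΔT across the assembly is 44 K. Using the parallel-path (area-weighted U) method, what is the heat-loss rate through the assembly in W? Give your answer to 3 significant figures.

143 W

U_eff = 0.754/5.88 + 0.246/1.54 = 0.1282 + 0.1597 = 0.288
R_eff = 1/U_eff = 3.473 m²·K/W
Q = 11.3 × 44 / 3.473 = 143.2 W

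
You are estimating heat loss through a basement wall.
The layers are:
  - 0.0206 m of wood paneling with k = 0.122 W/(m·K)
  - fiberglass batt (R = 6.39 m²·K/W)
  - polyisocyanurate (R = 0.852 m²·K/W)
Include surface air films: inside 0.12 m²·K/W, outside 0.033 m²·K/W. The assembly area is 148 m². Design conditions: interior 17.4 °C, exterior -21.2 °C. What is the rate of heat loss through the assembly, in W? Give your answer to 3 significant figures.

0.0206/0.122 = 0.1689
R_total = 0.12 + 0.1689 + 6.39 + 0.852 + 0.033 = 7.564 m²·K/W
Q = A·ΔT/R = 148 × (17.4 − (-21.2)) / 7.564 = 755.3 W

755 W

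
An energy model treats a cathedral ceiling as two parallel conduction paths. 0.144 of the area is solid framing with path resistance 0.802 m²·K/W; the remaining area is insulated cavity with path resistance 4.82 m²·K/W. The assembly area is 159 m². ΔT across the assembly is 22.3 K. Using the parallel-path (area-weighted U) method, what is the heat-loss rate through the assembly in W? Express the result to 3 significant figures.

U_eff = 0.856/4.82 + 0.144/0.802 = 0.1776 + 0.1796 = 0.3571
R_eff = 1/U_eff = 2.8 m²·K/W
Q = 159 × 22.3 / 2.8 = 1266 W

1270 W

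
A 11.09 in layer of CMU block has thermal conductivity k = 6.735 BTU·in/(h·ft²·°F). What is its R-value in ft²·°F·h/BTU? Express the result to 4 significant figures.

R = L/k = 11.09/6.735 = 1.6466 ft²·°F·h/BTU

1.647 ft²·°F·h/BTU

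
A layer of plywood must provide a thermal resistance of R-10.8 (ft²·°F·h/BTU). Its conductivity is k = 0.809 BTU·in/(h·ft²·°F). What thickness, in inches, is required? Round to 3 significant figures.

L = R × k = 10.8 × 0.809 = 8.737 in

8.74 in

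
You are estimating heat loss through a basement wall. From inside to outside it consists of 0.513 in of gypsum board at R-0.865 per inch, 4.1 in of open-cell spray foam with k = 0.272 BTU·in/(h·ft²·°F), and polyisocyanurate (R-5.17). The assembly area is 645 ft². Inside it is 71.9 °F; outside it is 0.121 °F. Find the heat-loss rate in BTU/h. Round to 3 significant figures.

2240 BTU/h

0.513 × 0.865 = 0.4437
4.1/0.272 = 15.07
R_total = 0.4437 + 15.07 + 5.17 = 20.69 ft²·°F·h/BTU
Q = A·ΔT/R = 645 × (71.9 − 0.121) / 20.69 = 2238 BTU/h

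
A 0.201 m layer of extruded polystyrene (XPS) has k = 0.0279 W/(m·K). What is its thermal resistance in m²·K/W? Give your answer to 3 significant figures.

7.20 m²·K/W

R = L/k = 0.201/0.0279 = 7.204 m²·K/W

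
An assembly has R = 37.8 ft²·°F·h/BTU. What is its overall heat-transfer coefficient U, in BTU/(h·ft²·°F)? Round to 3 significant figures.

0.0265 BTU/(h·ft²·°F)

U = 1/R = 1/37.8 = 0.02646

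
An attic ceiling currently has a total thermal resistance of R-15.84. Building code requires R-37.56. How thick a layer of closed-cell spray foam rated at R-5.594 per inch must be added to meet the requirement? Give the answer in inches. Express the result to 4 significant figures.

ΔR = 37.56 − 15.84 = 21.72 ft²·°F·h/BTU
L = ΔR / (R/in) = 21.72/5.594 = 3.8827 in

3.883 in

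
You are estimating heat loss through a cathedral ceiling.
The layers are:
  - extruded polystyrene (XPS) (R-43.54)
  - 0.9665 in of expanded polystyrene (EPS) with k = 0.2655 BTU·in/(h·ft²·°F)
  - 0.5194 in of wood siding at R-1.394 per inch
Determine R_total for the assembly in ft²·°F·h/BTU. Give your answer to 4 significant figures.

47.90 ft²·°F·h/BTU

0.9665/0.2655 = 3.6403
0.5194 × 1.394 = 0.72404
R_total = 43.54 + 3.6403 + 0.72404 = 47.904 ft²·°F·h/BTU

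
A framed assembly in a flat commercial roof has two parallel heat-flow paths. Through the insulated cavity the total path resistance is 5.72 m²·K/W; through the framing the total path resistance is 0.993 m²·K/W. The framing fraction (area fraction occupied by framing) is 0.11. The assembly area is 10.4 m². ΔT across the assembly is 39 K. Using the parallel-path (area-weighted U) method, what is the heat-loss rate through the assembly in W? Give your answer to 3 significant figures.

108 W

U_eff = 0.89/5.72 + 0.11/0.993 = 0.1556 + 0.1108 = 0.2664
R_eff = 1/U_eff = 3.754 m²·K/W
Q = 10.4 × 39 / 3.754 = 108 W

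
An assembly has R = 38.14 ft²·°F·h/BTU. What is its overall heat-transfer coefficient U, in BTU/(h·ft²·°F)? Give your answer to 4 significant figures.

0.02622 BTU/(h·ft²·°F)

U = 1/R = 1/38.14 = 0.026219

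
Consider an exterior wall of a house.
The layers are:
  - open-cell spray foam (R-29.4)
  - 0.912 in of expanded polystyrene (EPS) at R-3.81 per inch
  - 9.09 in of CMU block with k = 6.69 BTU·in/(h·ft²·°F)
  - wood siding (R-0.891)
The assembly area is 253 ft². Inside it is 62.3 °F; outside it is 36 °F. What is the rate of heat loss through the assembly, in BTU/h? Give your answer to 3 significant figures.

0.912 × 3.81 = 3.475
9.09/6.69 = 1.359
R_total = 29.4 + 3.475 + 1.359 + 0.891 = 35.12 ft²·°F·h/BTU
Q = A·ΔT/R = 253 × (62.3 − 36) / 35.12 = 189.4 BTU/h

189 BTU/h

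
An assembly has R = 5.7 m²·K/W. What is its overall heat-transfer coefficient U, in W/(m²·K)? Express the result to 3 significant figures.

0.175 W/(m²·K)

U = 1/R = 1/5.7 = 0.1754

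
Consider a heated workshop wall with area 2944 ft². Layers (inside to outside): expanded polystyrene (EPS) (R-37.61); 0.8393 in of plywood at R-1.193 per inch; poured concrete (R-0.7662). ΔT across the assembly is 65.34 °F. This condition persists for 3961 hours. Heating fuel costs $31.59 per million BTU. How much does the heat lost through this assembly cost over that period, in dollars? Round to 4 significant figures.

611.3 dollars

0.8393 × 1.193 = 1.0013
R_total = 37.61 + 1.0013 + 0.7662 = 39.377 ft²·°F·h/BTU
Q = 2944 × 65.34 / 39.377 = 4885 BTU/h
E = 4885 × 3961 = 19350000 BTU
Cost = 19350000/10⁶ × 31.59 = $611.26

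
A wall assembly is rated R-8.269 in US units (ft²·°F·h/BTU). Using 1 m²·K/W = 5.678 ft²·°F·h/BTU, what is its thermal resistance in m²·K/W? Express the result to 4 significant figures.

1.456 m²·K/W

R_SI = 8.269/5.678 = 1.4563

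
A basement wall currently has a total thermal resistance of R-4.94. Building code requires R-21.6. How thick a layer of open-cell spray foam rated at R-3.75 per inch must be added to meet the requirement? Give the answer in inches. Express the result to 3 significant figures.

ΔR = 21.6 − 4.94 = 16.66 ft²·°F·h/BTU
L = ΔR / (R/in) = 16.66/3.75 = 4.443 in

4.44 in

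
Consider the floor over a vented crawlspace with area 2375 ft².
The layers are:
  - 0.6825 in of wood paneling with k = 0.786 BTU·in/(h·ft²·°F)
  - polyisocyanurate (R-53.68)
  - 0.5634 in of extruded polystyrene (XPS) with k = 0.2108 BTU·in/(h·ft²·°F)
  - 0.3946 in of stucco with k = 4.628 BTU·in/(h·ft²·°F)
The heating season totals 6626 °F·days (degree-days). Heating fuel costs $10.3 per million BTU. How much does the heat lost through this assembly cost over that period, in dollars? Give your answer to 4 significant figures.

67.88 dollars

0.6825/0.786 = 0.86832
0.5634/0.2108 = 2.6727
0.3946/4.628 = 0.085264
R_total = 0.86832 + 53.68 + 2.6727 + 0.085264 = 57.306 ft²·°F·h/BTU
E = A × HDD × 24 / R = 2375 × 6626 × 24 / 57.306 = 6590600 BTU
Cost = 6590600/10⁶ × 10.3 = $67.883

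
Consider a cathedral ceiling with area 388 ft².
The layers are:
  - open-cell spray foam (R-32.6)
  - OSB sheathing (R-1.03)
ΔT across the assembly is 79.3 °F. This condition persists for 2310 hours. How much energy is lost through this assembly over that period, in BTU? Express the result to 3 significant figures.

R_total = 32.6 + 1.03 = 33.63 ft²·°F·h/BTU
Q = 388 × 79.3 / 33.63 = 914.9 BTU/h
E = 914.9 × 2310 = 2113000 BTU

2110000 BTU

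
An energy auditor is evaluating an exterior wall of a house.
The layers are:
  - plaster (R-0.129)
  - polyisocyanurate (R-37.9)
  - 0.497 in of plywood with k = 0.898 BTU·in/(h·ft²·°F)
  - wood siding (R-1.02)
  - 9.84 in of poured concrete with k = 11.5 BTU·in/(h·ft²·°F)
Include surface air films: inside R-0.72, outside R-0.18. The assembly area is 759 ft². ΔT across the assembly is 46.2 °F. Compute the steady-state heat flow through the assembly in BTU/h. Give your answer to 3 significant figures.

0.497/0.898 = 0.5535
9.84/11.5 = 0.8557
R_total = 0.72 + 0.129 + 37.9 + 0.5535 + 1.02 + 0.8557 + 0.18 = 41.36 ft²·°F·h/BTU
Q = A·ΔT/R = 759 × 46.2 / 41.36 = 847.9 BTU/h

848 BTU/h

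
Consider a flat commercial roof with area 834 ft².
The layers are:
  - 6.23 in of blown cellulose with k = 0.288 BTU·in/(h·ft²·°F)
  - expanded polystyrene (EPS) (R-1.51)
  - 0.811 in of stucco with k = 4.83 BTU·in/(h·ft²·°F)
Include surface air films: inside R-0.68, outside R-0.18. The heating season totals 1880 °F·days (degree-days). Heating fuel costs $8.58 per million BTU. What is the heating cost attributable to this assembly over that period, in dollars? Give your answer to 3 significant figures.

6.23/0.288 = 21.63
0.811/4.83 = 0.1679
R_total = 0.68 + 21.63 + 1.51 + 0.1679 + 0.18 = 24.17 ft²·°F·h/BTU
E = A × HDD × 24 / R = 834 × 1880 × 24 / 24.17 = 1557000 BTU
Cost = 1557000/10⁶ × 8.58 = $13.36

13.4 dollars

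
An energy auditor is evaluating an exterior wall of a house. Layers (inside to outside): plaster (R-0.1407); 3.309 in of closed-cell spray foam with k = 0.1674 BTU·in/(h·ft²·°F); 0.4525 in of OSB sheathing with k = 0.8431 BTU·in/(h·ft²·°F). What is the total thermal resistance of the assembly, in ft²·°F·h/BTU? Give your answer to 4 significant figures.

3.309/0.1674 = 19.767
0.4525/0.8431 = 0.53671
R_total = 0.1407 + 19.767 + 0.53671 = 20.444 ft²·°F·h/BTU

20.44 ft²·°F·h/BTU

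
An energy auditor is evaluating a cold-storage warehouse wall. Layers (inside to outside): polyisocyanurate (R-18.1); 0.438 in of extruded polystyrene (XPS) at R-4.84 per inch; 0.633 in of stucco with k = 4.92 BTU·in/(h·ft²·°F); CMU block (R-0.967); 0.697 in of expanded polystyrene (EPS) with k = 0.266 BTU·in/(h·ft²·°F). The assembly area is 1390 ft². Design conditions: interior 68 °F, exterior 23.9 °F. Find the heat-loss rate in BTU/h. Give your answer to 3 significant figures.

2560 BTU/h

0.438 × 4.84 = 2.12
0.633/4.92 = 0.1287
0.697/0.266 = 2.62
R_total = 18.1 + 2.12 + 0.1287 + 0.967 + 2.62 = 23.94 ft²·°F·h/BTU
Q = A·ΔT/R = 1390 × (68 − 23.9) / 23.94 = 2561 BTU/h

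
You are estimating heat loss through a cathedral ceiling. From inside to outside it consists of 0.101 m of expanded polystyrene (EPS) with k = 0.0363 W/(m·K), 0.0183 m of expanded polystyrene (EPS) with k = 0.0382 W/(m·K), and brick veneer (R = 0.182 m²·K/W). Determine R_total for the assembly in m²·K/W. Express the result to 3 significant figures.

0.101/0.0363 = 2.782
0.0183/0.0382 = 0.4791
R_total = 2.782 + 0.4791 + 0.182 = 3.443 m²·K/W

3.44 m²·K/W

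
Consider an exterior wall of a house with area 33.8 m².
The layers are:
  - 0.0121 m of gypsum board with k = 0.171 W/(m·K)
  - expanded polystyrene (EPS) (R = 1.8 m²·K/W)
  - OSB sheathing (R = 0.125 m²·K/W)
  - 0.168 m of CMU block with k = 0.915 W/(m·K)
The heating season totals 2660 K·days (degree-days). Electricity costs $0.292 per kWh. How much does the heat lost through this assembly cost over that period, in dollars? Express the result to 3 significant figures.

0.0121/0.171 = 0.07076
0.168/0.915 = 0.1836
R_total = 0.07076 + 1.8 + 0.125 + 0.1836 = 2.179 m²·K/W
E = A × HDD × 24 / R / 1000 = 33.8 × 2660 × 24 / 2.179 / 1000 = 990.1 kWh
Cost = 990.1 × 0.292 = $289.1

289 dollars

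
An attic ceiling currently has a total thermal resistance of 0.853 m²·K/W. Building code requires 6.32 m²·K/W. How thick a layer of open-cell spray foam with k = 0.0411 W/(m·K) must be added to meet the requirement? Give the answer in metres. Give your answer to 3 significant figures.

0.225 m

ΔR = 6.32 − 0.853 = 5.467 m²·K/W
L = ΔR × k = 5.467 × 0.0411 = 0.2247 m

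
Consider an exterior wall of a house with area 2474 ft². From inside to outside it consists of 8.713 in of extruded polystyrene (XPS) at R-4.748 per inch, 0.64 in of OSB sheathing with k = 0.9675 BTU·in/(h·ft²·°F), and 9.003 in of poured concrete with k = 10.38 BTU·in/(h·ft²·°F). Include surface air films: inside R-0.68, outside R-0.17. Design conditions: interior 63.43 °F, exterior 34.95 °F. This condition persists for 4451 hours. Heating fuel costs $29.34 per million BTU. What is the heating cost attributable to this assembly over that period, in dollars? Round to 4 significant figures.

8.713 × 4.748 = 41.369
0.64/0.9675 = 0.6615
9.003/10.38 = 0.86734
R_total = 0.68 + 41.369 + 0.6615 + 0.86734 + 0.17 = 43.748 ft²·°F·h/BTU
Q = 2474 × (63.43 − 34.95) / 43.748 = 1610.6 BTU/h
E = 1610.6 × 4451 = 7168700 BTU
Cost = 7168700/10⁶ × 29.34 = $210.33

210.3 dollars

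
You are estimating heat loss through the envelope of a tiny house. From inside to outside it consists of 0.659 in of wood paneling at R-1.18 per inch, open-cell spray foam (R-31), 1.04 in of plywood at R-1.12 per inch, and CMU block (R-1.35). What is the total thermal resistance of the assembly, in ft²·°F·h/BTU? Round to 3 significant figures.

34.3 ft²·°F·h/BTU

0.659 × 1.18 = 0.7776
1.04 × 1.12 = 1.165
R_total = 0.7776 + 31 + 1.165 + 1.35 = 34.29 ft²·°F·h/BTU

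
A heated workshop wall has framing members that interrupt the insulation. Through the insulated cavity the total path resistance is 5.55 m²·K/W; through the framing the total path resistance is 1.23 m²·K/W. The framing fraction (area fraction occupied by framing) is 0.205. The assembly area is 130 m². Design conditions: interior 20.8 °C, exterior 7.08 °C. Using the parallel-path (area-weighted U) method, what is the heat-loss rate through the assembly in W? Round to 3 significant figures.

553 W

U_eff = 0.795/5.55 + 0.205/1.23 = 0.1432 + 0.1667 = 0.3099
R_eff = 1/U_eff = 3.227 m²·K/W
Q = 130 × (20.8 − 7.08) / 3.227 = 552.8 W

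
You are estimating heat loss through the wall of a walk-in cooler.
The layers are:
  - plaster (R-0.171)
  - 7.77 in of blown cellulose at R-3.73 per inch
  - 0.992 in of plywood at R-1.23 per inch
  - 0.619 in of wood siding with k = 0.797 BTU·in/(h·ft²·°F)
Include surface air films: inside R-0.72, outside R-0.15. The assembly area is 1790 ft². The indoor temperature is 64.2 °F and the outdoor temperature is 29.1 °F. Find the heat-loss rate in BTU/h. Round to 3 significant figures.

1960 BTU/h

7.77 × 3.73 = 28.98
0.992 × 1.23 = 1.22
0.619/0.797 = 0.7767
R_total = 0.72 + 0.171 + 28.98 + 1.22 + 0.7767 + 0.15 = 32.02 ft²·°F·h/BTU
Q = A·ΔT/R = 1790 × (64.2 − 29.1) / 32.02 = 1962 BTU/h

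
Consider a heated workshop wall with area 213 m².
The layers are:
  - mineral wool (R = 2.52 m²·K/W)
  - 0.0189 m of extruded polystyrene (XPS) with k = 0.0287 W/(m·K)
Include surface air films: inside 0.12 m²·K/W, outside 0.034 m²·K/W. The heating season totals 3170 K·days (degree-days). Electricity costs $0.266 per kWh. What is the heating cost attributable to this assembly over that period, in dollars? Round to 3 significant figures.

1290 dollars

0.0189/0.0287 = 0.6585
R_total = 0.12 + 2.52 + 0.6585 + 0.034 = 3.333 m²·K/W
E = A × HDD × 24 / R / 1000 = 213 × 3170 × 24 / 3.333 / 1000 = 4863 kWh
Cost = 4863 × 0.266 = $1293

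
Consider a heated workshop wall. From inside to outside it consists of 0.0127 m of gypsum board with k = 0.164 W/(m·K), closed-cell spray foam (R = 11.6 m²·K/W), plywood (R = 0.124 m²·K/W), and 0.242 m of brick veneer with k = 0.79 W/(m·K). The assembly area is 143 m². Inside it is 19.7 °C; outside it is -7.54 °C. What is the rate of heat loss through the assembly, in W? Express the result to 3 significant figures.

0.0127/0.164 = 0.07744
0.242/0.79 = 0.3063
R_total = 0.07744 + 11.6 + 0.124 + 0.3063 = 12.11 m²·K/W
Q = A·ΔT/R = 143 × (19.7 − (-7.54)) / 12.11 = 321.7 W

322 W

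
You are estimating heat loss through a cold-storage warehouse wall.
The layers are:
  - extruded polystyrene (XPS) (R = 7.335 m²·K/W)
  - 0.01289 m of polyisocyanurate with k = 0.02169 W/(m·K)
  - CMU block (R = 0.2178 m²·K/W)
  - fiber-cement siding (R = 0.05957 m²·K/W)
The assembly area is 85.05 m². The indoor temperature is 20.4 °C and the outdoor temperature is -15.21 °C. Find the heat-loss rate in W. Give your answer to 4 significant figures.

0.01289/0.02169 = 0.59428
R_total = 7.335 + 0.59428 + 0.2178 + 0.05957 = 8.2067 m²·K/W
Q = A·ΔT/R = 85.05 × (20.4 − (-15.21)) / 8.2067 = 369.05 W

369.0 W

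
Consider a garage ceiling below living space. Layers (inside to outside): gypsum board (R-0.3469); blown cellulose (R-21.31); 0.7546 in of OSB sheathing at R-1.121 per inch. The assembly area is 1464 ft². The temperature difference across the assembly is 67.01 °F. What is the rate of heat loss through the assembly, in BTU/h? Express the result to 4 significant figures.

0.7546 × 1.121 = 0.84591
R_total = 0.3469 + 21.31 + 0.84591 = 22.503 ft²·°F·h/BTU
Q = A·ΔT/R = 1464 × 67.01 / 22.503 = 4359.6 BTU/h

4360 BTU/h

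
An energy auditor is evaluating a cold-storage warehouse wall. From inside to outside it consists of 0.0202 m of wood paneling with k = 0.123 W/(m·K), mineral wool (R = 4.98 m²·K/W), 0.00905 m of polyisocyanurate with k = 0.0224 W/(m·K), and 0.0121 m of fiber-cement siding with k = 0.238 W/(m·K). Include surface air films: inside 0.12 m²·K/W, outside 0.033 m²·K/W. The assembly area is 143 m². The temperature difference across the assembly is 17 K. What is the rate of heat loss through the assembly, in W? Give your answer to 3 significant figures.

423 W

0.0202/0.123 = 0.1642
0.00905/0.0224 = 0.404
0.0121/0.238 = 0.05084
R_total = 0.12 + 0.1642 + 4.98 + 0.404 + 0.05084 + 0.033 = 5.752 m²·K/W
Q = A·ΔT/R = 143 × 17 / 5.752 = 422.6 W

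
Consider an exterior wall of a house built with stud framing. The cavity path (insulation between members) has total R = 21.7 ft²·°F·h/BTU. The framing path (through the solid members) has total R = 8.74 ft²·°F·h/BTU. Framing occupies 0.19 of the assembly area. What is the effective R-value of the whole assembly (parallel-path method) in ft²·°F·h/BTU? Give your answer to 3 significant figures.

16.9 ft²·°F·h/BTU

U_eff = 0.81/21.7 + 0.19/8.74 = 0.03733 + 0.02174 = 0.05907
R_eff = 1/U_eff = 16.93 ft²·°F·h/BTU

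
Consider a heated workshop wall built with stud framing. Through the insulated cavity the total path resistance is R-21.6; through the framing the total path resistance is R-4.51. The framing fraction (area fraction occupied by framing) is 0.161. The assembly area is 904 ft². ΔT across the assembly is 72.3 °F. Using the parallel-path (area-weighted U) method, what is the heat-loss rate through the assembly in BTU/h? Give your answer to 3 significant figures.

U_eff = 0.839/21.6 + 0.161/4.51 = 0.03884 + 0.0357 = 0.07454
R_eff = 1/U_eff = 13.42 ft²·°F·h/BTU
Q = 904 × 72.3 / 13.42 = 4872 BTU/h

4870 BTU/h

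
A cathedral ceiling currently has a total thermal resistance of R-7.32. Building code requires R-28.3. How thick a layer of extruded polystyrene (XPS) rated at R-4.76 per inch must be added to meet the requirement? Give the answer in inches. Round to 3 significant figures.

ΔR = 28.3 − 7.32 = 20.98 ft²·°F·h/BTU
L = ΔR / (R/in) = 20.98/4.76 = 4.408 in

4.41 in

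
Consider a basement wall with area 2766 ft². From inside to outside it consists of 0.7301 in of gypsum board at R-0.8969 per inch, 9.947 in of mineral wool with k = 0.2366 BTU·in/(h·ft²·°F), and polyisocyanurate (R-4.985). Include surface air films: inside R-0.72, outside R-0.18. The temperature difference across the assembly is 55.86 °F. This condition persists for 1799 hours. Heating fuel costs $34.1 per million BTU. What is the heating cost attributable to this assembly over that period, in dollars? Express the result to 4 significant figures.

195.1 dollars

0.7301 × 0.8969 = 0.65483
9.947/0.2366 = 42.041
R_total = 0.72 + 0.65483 + 42.041 + 4.985 + 0.18 = 48.581 ft²·°F·h/BTU
Q = 2766 × 55.86 / 48.581 = 3180.4 BTU/h
E = 3180.4 × 1799 = 5721600 BTU
Cost = 5721600/10⁶ × 34.1 = $195.11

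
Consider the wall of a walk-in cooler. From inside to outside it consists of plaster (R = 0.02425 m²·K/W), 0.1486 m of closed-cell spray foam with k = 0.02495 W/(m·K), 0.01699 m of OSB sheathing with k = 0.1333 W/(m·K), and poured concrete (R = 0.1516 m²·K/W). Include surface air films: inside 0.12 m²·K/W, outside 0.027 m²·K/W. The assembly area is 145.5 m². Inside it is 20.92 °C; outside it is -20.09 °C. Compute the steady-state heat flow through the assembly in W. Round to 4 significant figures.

0.1486/0.02495 = 5.9559
0.01699/0.1333 = 0.12746
R_total = 0.12 + 0.02425 + 5.9559 + 0.12746 + 0.1516 + 0.027 = 6.4062 m²·K/W
Q = A·ΔT/R = 145.5 × (20.92 − (-20.09)) / 6.4062 = 931.43 W

931.4 W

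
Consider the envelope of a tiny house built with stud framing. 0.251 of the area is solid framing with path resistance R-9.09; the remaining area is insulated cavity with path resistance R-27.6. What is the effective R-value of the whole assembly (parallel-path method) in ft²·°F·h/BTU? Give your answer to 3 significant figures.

U_eff = 0.749/27.6 + 0.251/9.09 = 0.02714 + 0.02761 = 0.05475
R_eff = 1/U_eff = 18.26 ft²·°F·h/BTU

18.3 ft²·°F·h/BTU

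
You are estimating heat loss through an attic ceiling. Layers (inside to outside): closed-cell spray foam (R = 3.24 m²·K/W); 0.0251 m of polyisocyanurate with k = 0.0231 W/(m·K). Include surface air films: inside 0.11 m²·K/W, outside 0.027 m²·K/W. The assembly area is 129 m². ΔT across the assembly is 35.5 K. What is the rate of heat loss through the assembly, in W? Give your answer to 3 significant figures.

0.0251/0.0231 = 1.087
R_total = 0.11 + 3.24 + 1.087 + 0.027 = 4.464 m²·K/W
Q = A·ΔT/R = 129 × 35.5 / 4.464 = 1026 W

1030 W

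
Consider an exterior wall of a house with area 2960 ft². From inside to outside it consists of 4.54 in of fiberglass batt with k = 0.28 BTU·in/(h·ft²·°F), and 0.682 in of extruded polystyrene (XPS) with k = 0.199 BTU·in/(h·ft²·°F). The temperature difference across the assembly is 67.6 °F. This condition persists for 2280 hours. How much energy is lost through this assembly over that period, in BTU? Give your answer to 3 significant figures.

4.54/0.28 = 16.21
0.682/0.199 = 3.427
R_total = 16.21 + 3.427 = 19.64 ft²·°F·h/BTU
Q = 2960 × 67.6 / 19.64 = 10190 BTU/h
E = 10190 × 2280 = 23230000 BTU

23200000 BTU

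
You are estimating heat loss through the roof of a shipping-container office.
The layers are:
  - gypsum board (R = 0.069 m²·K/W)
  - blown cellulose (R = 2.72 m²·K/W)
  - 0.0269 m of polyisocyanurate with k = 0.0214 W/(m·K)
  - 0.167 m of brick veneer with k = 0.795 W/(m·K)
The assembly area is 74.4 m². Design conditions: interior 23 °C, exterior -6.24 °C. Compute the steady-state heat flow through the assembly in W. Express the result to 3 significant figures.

511 W

0.0269/0.0214 = 1.257
0.167/0.795 = 0.2101
R_total = 0.069 + 2.72 + 1.257 + 0.2101 = 4.256 m²·K/W
Q = A·ΔT/R = 74.4 × (23 − (-6.24)) / 4.256 = 511.1 W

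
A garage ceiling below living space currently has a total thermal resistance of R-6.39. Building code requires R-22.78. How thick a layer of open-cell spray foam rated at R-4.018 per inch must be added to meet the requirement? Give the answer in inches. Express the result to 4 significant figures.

4.079 in

ΔR = 22.78 − 6.39 = 16.39 ft²·°F·h/BTU
L = ΔR / (R/in) = 16.39/4.018 = 4.0791 in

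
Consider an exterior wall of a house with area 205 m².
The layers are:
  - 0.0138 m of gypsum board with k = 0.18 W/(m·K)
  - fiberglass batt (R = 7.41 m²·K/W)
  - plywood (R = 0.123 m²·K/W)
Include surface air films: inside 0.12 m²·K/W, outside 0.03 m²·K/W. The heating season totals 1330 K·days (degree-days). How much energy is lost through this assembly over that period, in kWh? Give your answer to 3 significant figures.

843 kWh

0.0138/0.18 = 0.07667
R_total = 0.12 + 0.07667 + 7.41 + 0.123 + 0.03 = 7.76 m²·K/W
E = A × HDD × 24 / R / 1000 = 205 × 1330 × 24 / 7.76 / 1000 = 843.3 kWh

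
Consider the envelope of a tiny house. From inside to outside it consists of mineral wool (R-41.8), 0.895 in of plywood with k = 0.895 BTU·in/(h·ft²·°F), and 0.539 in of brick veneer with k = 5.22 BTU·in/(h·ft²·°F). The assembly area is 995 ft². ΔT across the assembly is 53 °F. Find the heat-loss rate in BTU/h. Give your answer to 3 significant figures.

0.895/0.895 = 1
0.539/5.22 = 0.1033
R_total = 41.8 + 1 + 0.1033 = 42.9 ft²·°F·h/BTU
Q = A·ΔT/R = 995 × 53 / 42.9 = 1229 BTU/h

1230 BTU/h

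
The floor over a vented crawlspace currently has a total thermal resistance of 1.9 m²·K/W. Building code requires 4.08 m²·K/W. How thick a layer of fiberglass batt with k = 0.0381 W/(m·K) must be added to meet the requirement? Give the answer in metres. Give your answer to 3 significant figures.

0.0831 m

ΔR = 4.08 − 1.9 = 2.18 m²·K/W
L = ΔR × k = 2.18 × 0.0381 = 0.08306 m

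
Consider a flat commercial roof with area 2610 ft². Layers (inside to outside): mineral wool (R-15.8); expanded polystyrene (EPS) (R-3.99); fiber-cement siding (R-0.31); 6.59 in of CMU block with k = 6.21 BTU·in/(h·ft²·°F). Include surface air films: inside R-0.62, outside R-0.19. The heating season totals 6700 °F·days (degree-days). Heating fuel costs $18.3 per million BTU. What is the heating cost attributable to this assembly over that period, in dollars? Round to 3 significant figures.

6.59/6.21 = 1.061
R_total = 0.62 + 15.8 + 3.99 + 0.31 + 1.061 + 0.19 = 21.97 ft²·°F·h/BTU
E = A × HDD × 24 / R = 2610 × 6700 × 24 / 21.97 = 19100000 BTU
Cost = 19100000/10⁶ × 18.3 = $349.6

350 dollars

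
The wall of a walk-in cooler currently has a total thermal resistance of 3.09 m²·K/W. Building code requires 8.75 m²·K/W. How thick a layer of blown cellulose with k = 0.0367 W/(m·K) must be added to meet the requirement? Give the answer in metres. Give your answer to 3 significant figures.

ΔR = 8.75 − 3.09 = 5.66 m²·K/W
L = ΔR × k = 5.66 × 0.0367 = 0.2077 m

0.208 m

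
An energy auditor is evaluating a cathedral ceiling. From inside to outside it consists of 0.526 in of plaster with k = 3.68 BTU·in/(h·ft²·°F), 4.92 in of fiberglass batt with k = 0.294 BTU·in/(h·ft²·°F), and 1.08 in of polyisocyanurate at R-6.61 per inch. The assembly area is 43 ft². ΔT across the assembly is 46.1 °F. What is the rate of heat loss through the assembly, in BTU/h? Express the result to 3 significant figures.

0.526/3.68 = 0.1429
4.92/0.294 = 16.73
1.08 × 6.61 = 7.139
R_total = 0.1429 + 16.73 + 7.139 = 24.02 ft²·°F·h/BTU
Q = A·ΔT/R = 43 × 46.1 / 24.02 = 82.54 BTU/h

82.5 BTU/h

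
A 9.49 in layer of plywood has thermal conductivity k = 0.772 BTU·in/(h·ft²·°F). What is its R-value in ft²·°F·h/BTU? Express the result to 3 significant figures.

12.3 ft²·°F·h/BTU

R = L/k = 9.49/0.772 = 12.29 ft²·°F·h/BTU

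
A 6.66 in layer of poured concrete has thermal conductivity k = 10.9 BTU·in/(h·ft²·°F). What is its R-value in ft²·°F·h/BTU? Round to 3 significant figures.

R = L/k = 6.66/10.9 = 0.611 ft²·°F·h/BTU

0.611 ft²·°F·h/BTU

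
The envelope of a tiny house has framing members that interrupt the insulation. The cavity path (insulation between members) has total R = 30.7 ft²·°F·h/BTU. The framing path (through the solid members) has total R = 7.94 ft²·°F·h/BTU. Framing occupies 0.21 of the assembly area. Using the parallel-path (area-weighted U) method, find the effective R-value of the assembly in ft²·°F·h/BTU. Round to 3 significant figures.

U_eff = 0.79/30.7 + 0.21/7.94 = 0.02573 + 0.02645 = 0.05218
R_eff = 1/U_eff = 19.16 ft²·°F·h/BTU

19.2 ft²·°F·h/BTU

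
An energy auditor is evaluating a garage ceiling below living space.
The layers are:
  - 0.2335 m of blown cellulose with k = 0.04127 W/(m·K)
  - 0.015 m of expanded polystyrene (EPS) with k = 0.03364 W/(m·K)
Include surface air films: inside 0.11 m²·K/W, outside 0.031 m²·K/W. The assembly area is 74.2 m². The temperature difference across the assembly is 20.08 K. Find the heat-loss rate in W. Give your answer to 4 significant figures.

238.6 W

0.2335/0.04127 = 5.6579
0.015/0.03364 = 0.4459
R_total = 0.11 + 5.6579 + 0.4459 + 0.031 = 6.2448 m²·K/W
Q = A·ΔT/R = 74.2 × 20.08 / 6.2448 = 238.59 W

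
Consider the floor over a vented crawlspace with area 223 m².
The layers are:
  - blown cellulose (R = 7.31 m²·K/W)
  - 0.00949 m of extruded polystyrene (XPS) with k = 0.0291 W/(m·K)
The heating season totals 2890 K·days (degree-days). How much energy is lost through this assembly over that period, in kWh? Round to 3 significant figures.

0.00949/0.0291 = 0.3261
R_total = 7.31 + 0.3261 = 7.636 m²·K/W
E = A × HDD × 24 / R / 1000 = 223 × 2890 × 24 / 7.636 / 1000 = 2026 kWh

2030 kWh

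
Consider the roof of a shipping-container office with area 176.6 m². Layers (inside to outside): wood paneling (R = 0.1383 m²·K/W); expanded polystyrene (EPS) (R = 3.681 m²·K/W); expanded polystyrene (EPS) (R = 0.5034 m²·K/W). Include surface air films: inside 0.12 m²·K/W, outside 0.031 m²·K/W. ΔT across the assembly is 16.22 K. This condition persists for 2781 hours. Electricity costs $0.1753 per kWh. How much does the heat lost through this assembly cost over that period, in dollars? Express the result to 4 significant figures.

R_total = 0.12 + 0.1383 + 3.681 + 0.5034 + 0.031 = 4.4737 m²·K/W
Q = 176.6 × 16.22 / 4.4737 = 640.29 W
E = 640.29 W × 2781 h / 1000 = 1780.6 kWh
Cost = 1780.6 × 0.1753 = $312.15

312.1 dollars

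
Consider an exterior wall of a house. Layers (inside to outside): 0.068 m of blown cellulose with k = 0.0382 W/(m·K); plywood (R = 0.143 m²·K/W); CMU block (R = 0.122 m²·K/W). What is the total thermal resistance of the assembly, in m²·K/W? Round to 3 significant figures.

0.068/0.0382 = 1.78
R_total = 1.78 + 0.143 + 0.122 = 2.045 m²·K/W

2.05 m²·K/W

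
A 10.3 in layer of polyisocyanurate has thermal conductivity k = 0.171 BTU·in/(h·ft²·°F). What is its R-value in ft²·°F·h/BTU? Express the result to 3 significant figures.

60.2 ft²·°F·h/BTU

R = L/k = 10.3/0.171 = 60.23 ft²·°F·h/BTU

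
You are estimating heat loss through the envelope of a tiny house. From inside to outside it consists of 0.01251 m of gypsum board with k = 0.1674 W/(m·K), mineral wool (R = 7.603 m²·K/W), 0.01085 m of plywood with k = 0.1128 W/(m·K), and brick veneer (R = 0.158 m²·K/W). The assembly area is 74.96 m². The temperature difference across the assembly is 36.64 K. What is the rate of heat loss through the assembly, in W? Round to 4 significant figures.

346.3 W

0.01251/0.1674 = 0.074731
0.01085/0.1128 = 0.096188
R_total = 0.074731 + 7.603 + 0.096188 + 0.158 = 7.9319 m²·K/W
Q = A·ΔT/R = 74.96 × 36.64 / 7.9319 = 346.26 W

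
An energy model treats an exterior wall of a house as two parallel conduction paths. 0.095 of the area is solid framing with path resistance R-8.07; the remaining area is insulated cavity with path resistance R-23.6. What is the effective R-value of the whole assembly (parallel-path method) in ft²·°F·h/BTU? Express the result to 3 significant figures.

U_eff = 0.905/23.6 + 0.095/8.07 = 0.03835 + 0.01177 = 0.05012
R_eff = 1/U_eff = 19.95 ft²·°F·h/BTU

20.0 ft²·°F·h/BTU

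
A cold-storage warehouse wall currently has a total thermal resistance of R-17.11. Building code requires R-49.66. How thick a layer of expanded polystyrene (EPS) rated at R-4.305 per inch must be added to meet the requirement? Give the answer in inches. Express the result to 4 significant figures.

ΔR = 49.66 − 17.11 = 32.55 ft²·°F·h/BTU
L = ΔR / (R/in) = 32.55/4.305 = 7.561 in

7.561 in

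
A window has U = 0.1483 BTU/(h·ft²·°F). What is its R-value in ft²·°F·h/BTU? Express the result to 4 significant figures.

6.743 ft²·°F·h/BTU

R = 1/U = 1/0.1483 = 6.7431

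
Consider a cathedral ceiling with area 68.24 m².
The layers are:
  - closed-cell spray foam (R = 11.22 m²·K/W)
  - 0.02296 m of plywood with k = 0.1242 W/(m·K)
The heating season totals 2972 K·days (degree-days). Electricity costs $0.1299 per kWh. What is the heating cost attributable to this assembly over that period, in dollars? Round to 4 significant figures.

55.44 dollars

0.02296/0.1242 = 0.18486
R_total = 11.22 + 0.18486 = 11.405 m²·K/W
E = A × HDD × 24 / R / 1000 = 68.24 × 2972 × 24 / 11.405 / 1000 = 426.78 kWh
Cost = 426.78 × 0.1299 = $55.439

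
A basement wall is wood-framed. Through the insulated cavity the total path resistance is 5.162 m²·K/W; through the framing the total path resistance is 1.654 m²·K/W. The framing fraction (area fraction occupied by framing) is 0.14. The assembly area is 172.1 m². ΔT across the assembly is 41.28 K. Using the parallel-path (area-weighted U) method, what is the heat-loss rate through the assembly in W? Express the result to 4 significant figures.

1785 W

U_eff = 0.86/5.162 + 0.14/1.654 = 0.1666 + 0.084643 = 0.25125
R_eff = 1/U_eff = 3.9802 m²·K/W
Q = 172.1 × 41.28 / 3.9802 = 1784.9 W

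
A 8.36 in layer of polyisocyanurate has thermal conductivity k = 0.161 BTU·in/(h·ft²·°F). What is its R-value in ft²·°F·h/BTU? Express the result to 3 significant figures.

51.9 ft²·°F·h/BTU

R = L/k = 8.36/0.161 = 51.93 ft²·°F·h/BTU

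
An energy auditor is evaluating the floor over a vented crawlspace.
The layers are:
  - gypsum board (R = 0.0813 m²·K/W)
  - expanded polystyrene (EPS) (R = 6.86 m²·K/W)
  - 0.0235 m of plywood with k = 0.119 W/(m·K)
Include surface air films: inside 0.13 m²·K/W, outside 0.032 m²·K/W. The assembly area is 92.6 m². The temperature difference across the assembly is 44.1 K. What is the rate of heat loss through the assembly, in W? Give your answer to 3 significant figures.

0.0235/0.119 = 0.1975
R_total = 0.13 + 0.0813 + 6.86 + 0.1975 + 0.032 = 7.301 m²·K/W
Q = A·ΔT/R = 92.6 × 44.1 / 7.301 = 559.3 W

559 W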